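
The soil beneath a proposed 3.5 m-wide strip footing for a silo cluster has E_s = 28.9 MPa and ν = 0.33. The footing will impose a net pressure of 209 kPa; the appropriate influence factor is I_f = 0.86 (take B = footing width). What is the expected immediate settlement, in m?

Immediate (elastic) settlement: S_e = q·B·(1−ν²)/E_s · I_f.
E_s = 28.9 MPa = 28900 kPa.
S_e = 209 × 3.5 × (1 − 0.33²) / 28900 × 0.86
    = 209 × 3.5 × 0.8911 / 28900 × 0.86
    = 0.0194 m

S_e ≈ 0.0194 m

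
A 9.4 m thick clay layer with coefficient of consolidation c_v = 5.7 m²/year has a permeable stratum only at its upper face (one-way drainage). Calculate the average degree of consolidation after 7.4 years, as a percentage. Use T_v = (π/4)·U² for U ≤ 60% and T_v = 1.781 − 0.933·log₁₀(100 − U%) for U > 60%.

Drainage path length: H_d = H = 9.4 m (single drainage).
T_v = c_v·t/H_d² = 5.7×7.4/9.4² = 0.47737.
T_v = 0.47737 corresponds to the U > 60% branch:
U = 1 − 10^((1.781 − T_v)/0.933)/100 = 0.7504

U ≈ 75 %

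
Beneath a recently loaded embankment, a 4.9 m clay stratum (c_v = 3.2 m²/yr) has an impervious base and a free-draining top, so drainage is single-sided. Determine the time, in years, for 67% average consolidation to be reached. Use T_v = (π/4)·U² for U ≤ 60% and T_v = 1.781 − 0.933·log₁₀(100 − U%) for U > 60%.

Drainage path length: H_d = H = 4.9 m (single drainage).
U > 60%: T_v = 1.781 − 0.933·log₁₀(100 − 67) = 0.36423.
t = T_v·H_d²/c_v = 0.36423×4.9²/3.2 = 2.733 years.

t ≈ 2.73 years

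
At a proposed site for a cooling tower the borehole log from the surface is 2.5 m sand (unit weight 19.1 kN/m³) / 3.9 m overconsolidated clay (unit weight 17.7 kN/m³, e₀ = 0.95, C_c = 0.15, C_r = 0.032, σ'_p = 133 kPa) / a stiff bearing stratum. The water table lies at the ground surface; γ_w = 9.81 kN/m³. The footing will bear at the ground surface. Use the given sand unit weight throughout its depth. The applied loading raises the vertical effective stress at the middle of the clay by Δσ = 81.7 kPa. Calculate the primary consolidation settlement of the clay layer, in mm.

Mid-depth of clay below the ground surface: z = 2.5 + 3.9/2 = 4.45 m.
Total vertical stress at mid-clay: σ_v = 19.1×2.5 + 17.7×1.95 = 82.265 kPa.
Pore pressure: u = 9.81×(4.45 − 0) = 43.655 kPa.
Initial effective stress: σ'_0 = σ_v − u = 82.265 − 43.655 = 38.61 kPa.
Final effective stress: σ'_f = 38.61 + 81.7 = 120.31 kPa.
σ'_f = 120.31 ≤ σ'_p = 133 kPa, so the clay remains overconsolidated and only the recompression index applies:
S_c = C_r·H/(1+e₀)·log₁₀(σ'_f/σ'_0) = 0.032×3.9/1.95×log₁₀(120.31/38.61)
    = 0.064 × 0.4936 = 0.03159 m

S_c ≈ 31.6 mm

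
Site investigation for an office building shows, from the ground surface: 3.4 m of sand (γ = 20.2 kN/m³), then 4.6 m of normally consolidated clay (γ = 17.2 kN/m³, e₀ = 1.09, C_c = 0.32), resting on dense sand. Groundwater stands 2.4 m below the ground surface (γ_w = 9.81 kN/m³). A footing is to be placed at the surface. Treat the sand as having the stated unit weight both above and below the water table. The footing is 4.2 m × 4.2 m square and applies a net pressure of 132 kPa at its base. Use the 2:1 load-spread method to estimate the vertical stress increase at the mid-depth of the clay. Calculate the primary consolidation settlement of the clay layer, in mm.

Mid-depth of clay below the ground surface: z = 3.4 + 4.6/2 = 5.7 m.
Total vertical stress at mid-clay: σ_v = 20.2×3.4 + 17.2×2.3 = 108.24 kPa.
Pore pressure: u = 9.81×(5.7 − 2.4) = 32.373 kPa.
Initial effective stress: σ'_0 = σ_v − u = 108.24 − 32.373 = 75.867 kPa.
Stress increase at mid-clay by the 2:1 spreading method:
Δσ = qBL/((B+z)(L+z)) = 132×4.2×4.2/((4.2+5.7)(4.2+5.7)) = 23.758 kPa
Final effective stress: σ'_f = σ'_0 + Δσ = 75.867 + 23.758 = 99.625 kPa.
Normally consolidated clay, so the full stress increment lies on the virgin compression line:
S_c = C_c·H/(1+e₀)·log₁₀(σ'_f/σ'_0) = 0.32×4.6/(1+1.09)×log₁₀(99.625/75.867)
    = 0.70431 × 0.11832 = 0.08333 m

S_c ≈ 83.3 mm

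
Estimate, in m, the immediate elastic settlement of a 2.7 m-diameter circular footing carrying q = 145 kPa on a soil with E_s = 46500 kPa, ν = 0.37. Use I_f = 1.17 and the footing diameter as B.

S_e ≈ 0.0085 m

Immediate (elastic) settlement: S_e = q·B·(1−ν²)/E_s · I_f.
S_e = 145 × 2.7 × (1 − 0.37²) / 46500 × 1.17
    = 145 × 2.7 × 0.8631 / 46500 × 1.17
    = 0.008502 m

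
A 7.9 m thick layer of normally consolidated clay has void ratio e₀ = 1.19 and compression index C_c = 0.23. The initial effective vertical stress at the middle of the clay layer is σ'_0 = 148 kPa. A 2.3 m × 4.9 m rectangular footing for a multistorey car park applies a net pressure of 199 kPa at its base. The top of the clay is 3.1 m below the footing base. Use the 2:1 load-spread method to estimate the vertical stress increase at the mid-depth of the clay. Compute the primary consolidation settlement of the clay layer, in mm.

Mid-depth of clay below the footing base: z = 3.1 + 7.9/2 = 7.05 m.
Stress increase at mid-clay by the 2:1 spreading method:
Δσ = qBL/((B+z)(L+z)) = 199×2.3×4.9/((2.3+7.05)(4.9+7.05)) = 20.072 kPa
Final effective stress: σ'_f = σ'_0 + Δσ = 148 + 20.072 = 168.07 kPa.
Normally consolidated clay, so the full stress increment lies on the virgin compression line:
S_c = C_c·H/(1+e₀)·log₁₀(σ'_f/σ'_0) = 0.23×7.9/(1+1.19)×log₁₀(168.07/148)
    = 0.82968 × 0.055228 = 0.04582 m

S_c ≈ 45.8 mm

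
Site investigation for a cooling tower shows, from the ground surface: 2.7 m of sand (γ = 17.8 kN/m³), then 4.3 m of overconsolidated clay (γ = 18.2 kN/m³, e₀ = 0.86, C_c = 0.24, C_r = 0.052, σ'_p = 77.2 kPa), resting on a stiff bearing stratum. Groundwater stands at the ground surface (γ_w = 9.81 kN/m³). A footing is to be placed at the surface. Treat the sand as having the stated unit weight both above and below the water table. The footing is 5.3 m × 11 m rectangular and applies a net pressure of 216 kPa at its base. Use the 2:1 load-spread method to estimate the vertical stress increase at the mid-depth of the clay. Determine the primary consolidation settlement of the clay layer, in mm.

S_c ≈ 137 mm

Mid-depth of clay below the ground surface: z = 2.7 + 4.3/2 = 4.85 m.
Total vertical stress at mid-clay: σ_v = 17.8×2.7 + 18.2×2.15 = 87.19 kPa.
Pore pressure: u = 9.81×(4.85 − 0) = 47.578 kPa.
Initial effective stress: σ'_0 = σ_v − u = 87.19 − 47.578 = 39.612 kPa.
Stress increase at mid-clay by the 2:1 spreading method:
Δσ = qBL/((B+z)(L+z)) = 216×5.3×11/((5.3+4.85)(11+4.85)) = 78.276 kPa
Final effective stress: σ'_f = 39.612 + 78.276 = 117.89 kPa.
σ'_f = 117.89 > σ'_p = 77.2 kPa, so the stress path crosses the preconsolidation pressure — recompression up to σ'_p, then virgin compression beyond:
S_c = H/(1+e₀)·[C_r·log₁₀(σ'_p/σ'_0) + C_c·log₁₀(σ'_f/σ'_p)]
    = 4.3/1.86 × [0.052×log₁₀(77.2/39.612) + 0.24×log₁₀(117.89/77.2)]
    = 2.3118 × [0.015069 + 0.044126] = 0.1368 m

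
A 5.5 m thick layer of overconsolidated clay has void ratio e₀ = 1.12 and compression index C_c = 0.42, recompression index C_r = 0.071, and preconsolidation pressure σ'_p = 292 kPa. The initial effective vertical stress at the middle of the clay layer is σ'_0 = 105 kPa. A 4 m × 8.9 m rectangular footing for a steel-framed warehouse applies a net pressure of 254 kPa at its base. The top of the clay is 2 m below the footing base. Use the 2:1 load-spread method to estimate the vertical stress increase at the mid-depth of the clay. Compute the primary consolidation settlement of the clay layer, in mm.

S_c ≈ 43.4 mm

Mid-depth of clay below the footing base: z = 2 + 5.5/2 = 4.75 m.
Stress increase at mid-clay by the 2:1 spreading method:
Δσ = qBL/((B+z)(L+z)) = 254×4×8.9/((4+4.75)(8.9+4.75)) = 75.708 kPa
Final effective stress: σ'_f = 105 + 75.708 = 180.71 kPa.
σ'_f = 180.71 ≤ σ'_p = 292 kPa, so the clay remains overconsolidated and only the recompression index applies:
S_c = C_r·H/(1+e₀)·log₁₀(σ'_f/σ'_0) = 0.071×5.5/2.12×log₁₀(180.71/105)
    = 0.1842 × 0.23579 = 0.04343 m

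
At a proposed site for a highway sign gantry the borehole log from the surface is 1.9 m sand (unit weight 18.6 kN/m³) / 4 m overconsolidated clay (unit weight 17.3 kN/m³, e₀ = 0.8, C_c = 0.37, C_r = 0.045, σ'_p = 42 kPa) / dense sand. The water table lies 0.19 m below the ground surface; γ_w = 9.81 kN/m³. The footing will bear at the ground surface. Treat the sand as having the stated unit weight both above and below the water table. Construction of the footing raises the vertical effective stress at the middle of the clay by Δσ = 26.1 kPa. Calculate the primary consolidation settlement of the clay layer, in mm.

S_c ≈ 135 mm

Mid-depth of clay below the ground surface: z = 1.9 + 4/2 = 3.9 m.
Total vertical stress at mid-clay: σ_v = 18.6×1.9 + 17.3×2 = 69.94 kPa.
Pore pressure: u = 9.81×(3.9 − 0.19) = 36.395 kPa.
Initial effective stress: σ'_0 = σ_v − u = 69.94 − 36.395 = 33.545 kPa.
Final effective stress: σ'_f = 33.545 + 26.1 = 59.645 kPa.
σ'_f = 59.645 > σ'_p = 42 kPa, so the stress path crosses the preconsolidation pressure — recompression up to σ'_p, then virgin compression beyond:
S_c = H/(1+e₀)·[C_r·log₁₀(σ'_p/σ'_0) + C_c·log₁₀(σ'_f/σ'_p)]
    = 4/1.8 × [0.045×log₁₀(42/33.545) + 0.37×log₁₀(59.645/42)]
    = 2.2222 × [0.004393 + 0.05636] = 0.135 m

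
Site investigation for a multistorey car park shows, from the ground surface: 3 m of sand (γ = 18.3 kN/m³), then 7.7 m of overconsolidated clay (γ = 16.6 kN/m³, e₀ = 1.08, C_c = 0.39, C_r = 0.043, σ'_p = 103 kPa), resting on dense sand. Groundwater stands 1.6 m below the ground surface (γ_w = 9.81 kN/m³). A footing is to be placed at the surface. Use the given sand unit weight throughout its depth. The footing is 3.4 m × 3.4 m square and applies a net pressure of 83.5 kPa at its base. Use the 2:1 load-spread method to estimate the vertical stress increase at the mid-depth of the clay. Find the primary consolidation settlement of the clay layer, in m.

S_c ≈ 0.00885 m

Mid-depth of clay below the ground surface: z = 3 + 7.7/2 = 6.85 m.
Total vertical stress at mid-clay: σ_v = 18.3×3 + 16.6×3.85 = 118.81 kPa.
Pore pressure: u = 9.81×(6.85 − 1.6) = 51.503 kPa.
Initial effective stress: σ'_0 = σ_v − u = 118.81 − 51.503 = 67.307 kPa.
Stress increase at mid-clay by the 2:1 spreading method:
Δσ = qBL/((B+z)(L+z)) = 83.5×3.4×3.4/((3.4+6.85)(3.4+6.85)) = 9.1875 kPa
Final effective stress: σ'_f = 67.307 + 9.1875 = 76.495 kPa.
σ'_f = 76.495 ≤ σ'_p = 103 kPa, so the clay remains overconsolidated and only the recompression index applies:
S_c = C_r·H/(1+e₀)·log₁₀(σ'_f/σ'_0) = 0.043×7.7/2.08×log₁₀(76.495/67.307)
    = 0.15918 × 0.055573 = 0.008846 m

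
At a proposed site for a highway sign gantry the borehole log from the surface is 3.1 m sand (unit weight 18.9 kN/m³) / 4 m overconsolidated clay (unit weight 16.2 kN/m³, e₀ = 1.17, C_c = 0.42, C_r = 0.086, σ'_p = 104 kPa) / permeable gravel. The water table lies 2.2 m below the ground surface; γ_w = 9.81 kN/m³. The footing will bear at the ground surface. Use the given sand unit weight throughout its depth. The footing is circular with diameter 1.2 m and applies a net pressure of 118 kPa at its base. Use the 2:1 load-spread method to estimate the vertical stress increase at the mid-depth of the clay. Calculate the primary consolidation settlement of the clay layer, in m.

S_c ≈ 0.00456 m

Mid-depth of clay below the ground surface: z = 3.1 + 4/2 = 5.1 m.
Total vertical stress at mid-clay: σ_v = 18.9×3.1 + 16.2×2 = 90.99 kPa.
Pore pressure: u = 9.81×(5.1 − 2.2) = 28.449 kPa.
Initial effective stress: σ'_0 = σ_v − u = 90.99 − 28.449 = 62.541 kPa.
Stress increase at mid-clay by the 2:1 spreading method:
Δσ ≈ qD²/(D+z)² = 118×1.2²/(1.2+5.1)² = 4.2812 kPa
Final effective stress: σ'_f = 62.541 + 4.2812 = 66.822 kPa.
σ'_f = 66.822 ≤ σ'_p = 104 kPa, so the clay remains overconsolidated and only the recompression index applies:
S_c = C_r·H/(1+e₀)·log₁₀(σ'_f/σ'_0) = 0.086×4/2.17×log₁₀(66.822/62.541)
    = 0.15852 × 0.028755 = 0.004558 m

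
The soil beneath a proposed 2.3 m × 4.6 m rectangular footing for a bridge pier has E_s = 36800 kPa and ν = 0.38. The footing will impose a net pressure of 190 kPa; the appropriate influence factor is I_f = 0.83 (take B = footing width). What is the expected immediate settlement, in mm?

S_e ≈ 8.43 mm

Immediate (elastic) settlement: S_e = q·B·(1−ν²)/E_s · I_f.
S_e = 190 × 2.3 × (1 − 0.38²) / 36800 × 0.83
    = 190 × 2.3 × 0.8556 / 36800 × 0.83
    = 0.008433 m = 8.433 mm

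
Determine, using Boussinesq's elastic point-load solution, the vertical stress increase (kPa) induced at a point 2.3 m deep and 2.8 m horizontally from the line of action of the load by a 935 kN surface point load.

Δσ_z ≈ 8.69 kPa

Boussinesq vertical stress below a point load on an elastic half-space:
Δσ_z = 3P/(2πz²) · [1 + (r/z)²]^(−5/2)
r/z = 2.8/2.3 = 1.2174; [1+(r/z)²]^(−5/2) = 0.10303.
Δσ_z = 3×935/(2π×2.3²) × 0.10303 = 84.391 × 0.10303 = 8.695 kPa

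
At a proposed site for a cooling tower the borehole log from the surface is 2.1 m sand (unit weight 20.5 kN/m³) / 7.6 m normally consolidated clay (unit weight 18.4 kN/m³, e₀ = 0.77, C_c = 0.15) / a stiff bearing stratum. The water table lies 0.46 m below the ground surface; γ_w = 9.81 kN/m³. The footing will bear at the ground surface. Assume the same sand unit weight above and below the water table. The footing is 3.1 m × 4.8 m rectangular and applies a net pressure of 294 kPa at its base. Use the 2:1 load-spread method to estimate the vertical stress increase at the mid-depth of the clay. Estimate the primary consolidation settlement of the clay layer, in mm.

S_c ≈ 158 mm

Mid-depth of clay below the ground surface: z = 2.1 + 7.6/2 = 5.9 m.
Total vertical stress at mid-clay: σ_v = 20.5×2.1 + 18.4×3.8 = 112.97 kPa.
Pore pressure: u = 9.81×(5.9 − 0.46) = 53.366 kPa.
Initial effective stress: σ'_0 = σ_v − u = 112.97 − 53.366 = 59.604 kPa.
Stress increase at mid-clay by the 2:1 spreading method:
Δσ = qBL/((B+z)(L+z)) = 294×3.1×4.8/((3.1+5.9)(4.8+5.9)) = 45.428 kPa
Final effective stress: σ'_f = σ'_0 + Δσ = 59.604 + 45.428 = 105.03 kPa.
Normally consolidated clay, so the full stress increment lies on the virgin compression line:
S_c = C_c·H/(1+e₀)·log₁₀(σ'_f/σ'_0) = 0.15×7.6/(1+0.77)×log₁₀(105.03/59.604)
    = 0.64407 × 0.24604 = 0.1585 m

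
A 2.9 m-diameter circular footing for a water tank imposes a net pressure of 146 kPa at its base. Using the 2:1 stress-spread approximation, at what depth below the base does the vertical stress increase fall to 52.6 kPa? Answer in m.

2:1 spreading — at depth z the loaded area has grown by z in each plan dimension:
qD²/(D+z)² = Δσ_z ⇒ z = D(√(q/Δσ_z) − 1) = 2.9×(√(146/52.6) − 1) = 1.931 m

z ≈ 1.93 m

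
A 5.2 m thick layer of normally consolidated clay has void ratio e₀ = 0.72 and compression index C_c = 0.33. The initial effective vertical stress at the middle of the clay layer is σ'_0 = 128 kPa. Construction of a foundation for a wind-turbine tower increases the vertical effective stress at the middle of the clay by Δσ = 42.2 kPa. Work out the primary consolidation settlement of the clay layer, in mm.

S_c ≈ 123 mm

Final effective stress: σ'_f = σ'_0 + Δσ = 128 + 42.2 = 170.2 kPa.
Normally consolidated clay, so the full stress increment lies on the virgin compression line:
S_c = C_c·H/(1+e₀)·log₁₀(σ'_f/σ'_0) = 0.33×5.2/(1+0.72)×log₁₀(170.2/128)
    = 0.99767 × 0.12375 = 0.1235 m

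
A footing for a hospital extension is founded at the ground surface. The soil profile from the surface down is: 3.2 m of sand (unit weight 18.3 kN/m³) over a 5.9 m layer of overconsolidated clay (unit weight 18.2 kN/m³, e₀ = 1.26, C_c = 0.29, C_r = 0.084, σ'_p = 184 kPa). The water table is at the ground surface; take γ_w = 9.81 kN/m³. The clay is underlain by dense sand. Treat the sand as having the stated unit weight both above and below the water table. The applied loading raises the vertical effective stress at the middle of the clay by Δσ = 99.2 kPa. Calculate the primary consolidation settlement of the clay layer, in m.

Mid-depth of clay below the ground surface: z = 3.2 + 5.9/2 = 6.15 m.
Total vertical stress at mid-clay: σ_v = 18.3×3.2 + 18.2×2.95 = 112.25 kPa.
Pore pressure: u = 9.81×(6.15 − 0) = 60.332 kPa.
Initial effective stress: σ'_0 = σ_v − u = 112.25 − 60.332 = 51.918 kPa.
Final effective stress: σ'_f = 51.918 + 99.2 = 151.12 kPa.
σ'_f = 151.12 ≤ σ'_p = 184 kPa, so the clay remains overconsolidated and only the recompression index applies:
S_c = C_r·H/(1+e₀)·log₁₀(σ'_f/σ'_0) = 0.084×5.9/2.26×log₁₀(151.12/51.918)
    = 0.21929 × 0.464 = 0.1018 m

S_c ≈ 0.102 m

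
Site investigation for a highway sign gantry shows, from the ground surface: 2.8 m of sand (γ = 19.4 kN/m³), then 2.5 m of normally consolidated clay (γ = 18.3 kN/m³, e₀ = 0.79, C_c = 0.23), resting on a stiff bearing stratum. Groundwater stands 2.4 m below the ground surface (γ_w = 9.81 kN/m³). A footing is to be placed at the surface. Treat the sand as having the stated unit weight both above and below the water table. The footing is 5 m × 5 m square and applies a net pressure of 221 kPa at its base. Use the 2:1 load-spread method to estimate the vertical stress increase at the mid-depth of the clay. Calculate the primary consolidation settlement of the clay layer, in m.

Mid-depth of clay below the ground surface: z = 2.8 + 2.5/2 = 4.05 m.
Total vertical stress at mid-clay: σ_v = 19.4×2.8 + 18.3×1.25 = 77.195 kPa.
Pore pressure: u = 9.81×(4.05 − 2.4) = 16.186 kPa.
Initial effective stress: σ'_0 = σ_v − u = 77.195 − 16.186 = 61.009 kPa.
Stress increase at mid-clay by the 2:1 spreading method:
Δσ = qBL/((B+z)(L+z)) = 221×5×5/((5+4.05)(5+4.05)) = 67.458 kPa
Final effective stress: σ'_f = σ'_0 + Δσ = 61.009 + 67.458 = 128.47 kPa.
Normally consolidated clay, so the full stress increment lies on the virgin compression line:
S_c = C_c·H/(1+e₀)·log₁₀(σ'_f/σ'_0) = 0.23×2.5/(1+0.79)×log₁₀(128.47/61.009)
    = 0.32123 × 0.32341 = 0.1039 m

S_c ≈ 0.104 m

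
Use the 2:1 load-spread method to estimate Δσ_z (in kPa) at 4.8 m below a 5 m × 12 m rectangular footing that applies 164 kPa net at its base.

By the 2:1 method the load spreads at 1 horizontal : 2 vertical, so at depth z the loaded area has grown by z in each plan dimension:
Δσ = qBL/((B+z)(L+z)) = 164×5×12/((5+4.8)(12+4.8)) = 59.767 kPa

Δσ_z ≈ 59.8 kPa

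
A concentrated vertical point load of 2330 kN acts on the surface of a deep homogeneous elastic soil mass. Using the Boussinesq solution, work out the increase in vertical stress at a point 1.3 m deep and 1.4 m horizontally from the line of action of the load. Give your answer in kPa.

Δσ_z ≈ 96 kPa

Boussinesq vertical stress below a point load on an elastic half-space:
Δσ_z = 3P/(2πz²) · [1 + (r/z)²]^(−5/2)
r/z = 1.4/1.3 = 1.0769; [1+(r/z)²]^(−5/2) = 0.14588.
Δσ_z = 3×2330/(2π×1.3²) × 0.14588 = 658.28 × 0.14588 = 96.03 kPa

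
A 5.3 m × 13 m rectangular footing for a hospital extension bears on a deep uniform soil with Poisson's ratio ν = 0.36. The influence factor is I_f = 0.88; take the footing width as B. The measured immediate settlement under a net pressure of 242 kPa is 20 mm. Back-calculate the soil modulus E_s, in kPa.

E_s ≈ 49100 kPa

S_e = q·B·(1−ν²)/E_s · I_f  ⇒  E_s = q·B·(1−ν²)·I_f / S_e.
E_s = 242 × 5.3 × 0.8704 × 0.88 / 0.02 = 49120 kPa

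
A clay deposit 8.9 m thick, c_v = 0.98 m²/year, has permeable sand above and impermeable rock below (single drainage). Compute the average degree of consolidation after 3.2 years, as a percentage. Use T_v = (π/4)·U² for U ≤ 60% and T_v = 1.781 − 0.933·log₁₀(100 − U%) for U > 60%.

U ≈ 22.5 %

Drainage path length: H_d = H = 8.9 m (single drainage).
T_v = c_v·t/H_d² = 0.98×3.2/8.9² = 0.039591.
T_v = 0.039591 corresponds to the U ≤ 60% branch:
U = √(4T_v/π) = 0.2245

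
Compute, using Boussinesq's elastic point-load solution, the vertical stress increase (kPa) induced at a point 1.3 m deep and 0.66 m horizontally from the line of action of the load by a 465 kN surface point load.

Boussinesq vertical stress below a point load on an elastic half-space:
Δσ_z = 3P/(2πz²) · [1 + (r/z)²]^(−5/2)
r/z = 0.66/1.3 = 0.50769; [1+(r/z)²]^(−5/2) = 0.56365.
Δσ_z = 3×465/(2π×1.3²) × 0.56365 = 131.37 × 0.56365 = 74.05 kPa

Δσ_z ≈ 74 kPa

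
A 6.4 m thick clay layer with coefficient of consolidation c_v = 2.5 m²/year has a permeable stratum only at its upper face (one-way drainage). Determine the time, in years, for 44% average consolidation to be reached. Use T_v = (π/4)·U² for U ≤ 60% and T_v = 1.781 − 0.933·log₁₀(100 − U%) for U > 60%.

Drainage path length: H_d = H = 6.4 m (single drainage).
U ≤ 60%: T_v = (π/4)·U² = (π/4)×0.44² = 0.15205.
t = T_v·H_d²/c_v = 0.15205×6.4²/2.5 = 2.491 years.

t ≈ 2.49 years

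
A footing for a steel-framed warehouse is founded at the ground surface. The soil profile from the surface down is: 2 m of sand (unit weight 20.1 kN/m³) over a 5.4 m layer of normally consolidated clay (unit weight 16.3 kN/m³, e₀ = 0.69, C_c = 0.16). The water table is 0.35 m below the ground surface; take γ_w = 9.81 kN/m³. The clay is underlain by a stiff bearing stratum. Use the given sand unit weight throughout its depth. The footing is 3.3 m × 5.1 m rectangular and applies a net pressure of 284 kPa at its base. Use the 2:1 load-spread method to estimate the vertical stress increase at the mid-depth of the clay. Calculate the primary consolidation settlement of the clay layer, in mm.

S_c ≈ 201 mm

Mid-depth of clay below the ground surface: z = 2 + 5.4/2 = 4.7 m.
Total vertical stress at mid-clay: σ_v = 20.1×2 + 16.3×2.7 = 84.21 kPa.
Pore pressure: u = 9.81×(4.7 − 0.35) = 42.673 kPa.
Initial effective stress: σ'_0 = σ_v − u = 84.21 − 42.673 = 41.537 kPa.
Stress increase at mid-clay by the 2:1 spreading method:
Δσ = qBL/((B+z)(L+z)) = 284×3.3×5.1/((3.3+4.7)(5.1+4.7)) = 60.966 kPa
Final effective stress: σ'_f = σ'_0 + Δσ = 41.537 + 60.966 = 102.5 kPa.
Normally consolidated clay, so the full stress increment lies on the virgin compression line:
S_c = C_c·H/(1+e₀)·log₁₀(σ'_f/σ'_0) = 0.16×5.4/(1+0.69)×log₁₀(102.5/41.537)
    = 0.51124 × 0.39229 = 0.2006 m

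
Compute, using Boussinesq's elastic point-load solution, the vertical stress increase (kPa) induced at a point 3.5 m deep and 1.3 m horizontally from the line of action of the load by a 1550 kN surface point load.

Δσ_z ≈ 43.7 kPa

Boussinesq vertical stress below a point load on an elastic half-space:
Δσ_z = 3P/(2πz²) · [1 + (r/z)²]^(−5/2)
r/z = 1.3/3.5 = 0.37143; [1+(r/z)²]^(−5/2) = 0.72391.
Δσ_z = 3×1550/(2π×3.5²) × 0.72391 = 60.414 × 0.72391 = 43.73 kPa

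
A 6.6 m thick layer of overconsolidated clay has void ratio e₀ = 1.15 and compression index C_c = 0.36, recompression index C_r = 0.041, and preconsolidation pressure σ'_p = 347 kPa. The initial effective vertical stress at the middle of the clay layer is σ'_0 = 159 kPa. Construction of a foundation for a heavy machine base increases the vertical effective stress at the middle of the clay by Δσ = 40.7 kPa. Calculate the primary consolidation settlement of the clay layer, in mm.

S_c ≈ 12.5 mm

Final effective stress: σ'_f = 159 + 40.7 = 199.7 kPa.
σ'_f = 199.7 ≤ σ'_p = 347 kPa, so the clay remains overconsolidated and only the recompression index applies:
S_c = C_r·H/(1+e₀)·log₁₀(σ'_f/σ'_0) = 0.041×6.6/2.15×log₁₀(199.7/159)
    = 0.12586 × 0.098981 = 0.01246 m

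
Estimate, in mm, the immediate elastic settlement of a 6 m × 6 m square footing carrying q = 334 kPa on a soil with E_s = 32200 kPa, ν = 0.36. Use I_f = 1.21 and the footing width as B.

Immediate (elastic) settlement: S_e = q·B·(1−ν²)/E_s · I_f.
S_e = 334 × 6 × (1 − 0.36²) / 32200 × 1.21
    = 334 × 6 × 0.8704 / 32200 × 1.21
    = 0.06555 m = 65.55 mm

S_e ≈ 65.5 mm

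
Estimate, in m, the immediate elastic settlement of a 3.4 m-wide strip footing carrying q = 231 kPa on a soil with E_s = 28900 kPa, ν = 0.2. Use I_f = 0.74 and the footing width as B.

Immediate (elastic) settlement: S_e = q·B·(1−ν²)/E_s · I_f.
S_e = 231 × 3.4 × (1 − 0.2²) / 28900 × 0.74
    = 231 × 3.4 × 0.96 / 28900 × 0.74
    = 0.01931 m

S_e ≈ 0.0193 m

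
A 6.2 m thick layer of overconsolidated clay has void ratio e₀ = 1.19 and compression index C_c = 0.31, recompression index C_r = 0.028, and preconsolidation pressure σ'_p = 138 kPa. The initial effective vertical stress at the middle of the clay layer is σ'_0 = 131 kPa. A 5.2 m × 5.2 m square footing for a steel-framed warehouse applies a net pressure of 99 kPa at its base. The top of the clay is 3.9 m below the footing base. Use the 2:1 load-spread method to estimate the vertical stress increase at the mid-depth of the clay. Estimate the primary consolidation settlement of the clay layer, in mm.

Mid-depth of clay below the footing base: z = 3.9 + 6.2/2 = 7 m.
Stress increase at mid-clay by the 2:1 spreading method:
Δσ = qBL/((B+z)(L+z)) = 99×5.2×5.2/((5.2+7)(5.2+7)) = 17.985 kPa
Final effective stress: σ'_f = 131 + 17.985 = 148.99 kPa.
σ'_f = 148.99 > σ'_p = 138 kPa, so the stress path crosses the preconsolidation pressure — recompression up to σ'_p, then virgin compression beyond:
S_c = H/(1+e₀)·[C_r·log₁₀(σ'_p/σ'_0) + C_c·log₁₀(σ'_f/σ'_p)]
    = 6.2/2.19 × [0.028×log₁₀(138/131) + 0.31×log₁₀(148.99/138)]
    = 2.8311 × [0.00063302 + 0.010316] = 0.031 m

S_c ≈ 31 mm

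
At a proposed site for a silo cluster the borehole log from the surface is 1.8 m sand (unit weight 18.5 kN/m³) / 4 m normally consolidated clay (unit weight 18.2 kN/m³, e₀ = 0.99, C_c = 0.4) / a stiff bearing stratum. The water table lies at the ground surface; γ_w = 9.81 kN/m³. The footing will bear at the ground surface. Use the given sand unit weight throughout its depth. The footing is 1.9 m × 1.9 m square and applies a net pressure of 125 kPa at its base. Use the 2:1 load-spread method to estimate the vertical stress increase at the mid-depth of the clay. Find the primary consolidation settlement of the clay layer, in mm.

S_c ≈ 124 mm

Mid-depth of clay below the ground surface: z = 1.8 + 4/2 = 3.8 m.
Total vertical stress at mid-clay: σ_v = 18.5×1.8 + 18.2×2 = 69.7 kPa.
Pore pressure: u = 9.81×(3.8 − 0) = 37.278 kPa.
Initial effective stress: σ'_0 = σ_v − u = 69.7 − 37.278 = 32.422 kPa.
Stress increase at mid-clay by the 2:1 spreading method:
Δσ = qBL/((B+z)(L+z)) = 125×1.9×1.9/((1.9+3.8)(1.9+3.8)) = 13.889 kPa
Final effective stress: σ'_f = σ'_0 + Δσ = 32.422 + 13.889 = 46.311 kPa.
Normally consolidated clay, so the full stress increment lies on the virgin compression line:
S_c = C_c·H/(1+e₀)·log₁₀(σ'_f/σ'_0) = 0.4×4/(1+0.99)×log₁₀(46.311/32.422)
    = 0.80402 × 0.15484 = 0.1245 m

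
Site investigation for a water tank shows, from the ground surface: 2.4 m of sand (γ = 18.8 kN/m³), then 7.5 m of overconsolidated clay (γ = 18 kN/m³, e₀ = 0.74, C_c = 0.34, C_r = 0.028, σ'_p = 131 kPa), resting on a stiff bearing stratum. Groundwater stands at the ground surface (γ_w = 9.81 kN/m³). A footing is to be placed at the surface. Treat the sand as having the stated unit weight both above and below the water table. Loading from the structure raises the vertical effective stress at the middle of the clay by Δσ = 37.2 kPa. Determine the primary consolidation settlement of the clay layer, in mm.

S_c ≈ 28.2 mm

Mid-depth of clay below the ground surface: z = 2.4 + 7.5/2 = 6.15 m.
Total vertical stress at mid-clay: σ_v = 18.8×2.4 + 18×3.75 = 112.62 kPa.
Pore pressure: u = 9.81×(6.15 − 0) = 60.332 kPa.
Initial effective stress: σ'_0 = σ_v − u = 112.62 − 60.332 = 52.288 kPa.
Final effective stress: σ'_f = 52.288 + 37.2 = 89.488 kPa.
σ'_f = 89.488 ≤ σ'_p = 131 kPa, so the clay remains overconsolidated and only the recompression index applies:
S_c = C_r·H/(1+e₀)·log₁₀(σ'_f/σ'_0) = 0.028×7.5/1.74×log₁₀(89.488/52.288)
    = 0.12069 × 0.23336 = 0.02816 m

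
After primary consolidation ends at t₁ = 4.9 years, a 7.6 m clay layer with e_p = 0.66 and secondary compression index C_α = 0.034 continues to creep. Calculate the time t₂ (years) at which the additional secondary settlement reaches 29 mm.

S_s = C_α·H/(1+e_p)·log₁₀(t₂/t₁) ⇒ log₁₀(t₂/t₁) = S_s·(1+e_p)/(C_α·H).
log₁₀(t₂/t₁) = 0.029 × (1+0.66) / (0.034×7.6) = 0.1863
t₂ = t₁ × 10^0.1863 = 4.9 × 1.536 = 7.525 years

t₂ ≈ 7.52 years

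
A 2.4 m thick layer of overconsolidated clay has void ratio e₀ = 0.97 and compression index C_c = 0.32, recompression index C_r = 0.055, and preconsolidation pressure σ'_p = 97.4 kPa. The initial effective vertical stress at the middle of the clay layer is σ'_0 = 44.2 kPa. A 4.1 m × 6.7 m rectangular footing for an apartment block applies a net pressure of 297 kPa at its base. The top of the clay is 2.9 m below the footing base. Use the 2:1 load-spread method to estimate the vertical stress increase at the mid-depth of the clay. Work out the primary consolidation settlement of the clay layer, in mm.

Mid-depth of clay below the footing base: z = 2.9 + 2.4/2 = 4.1 m.
Stress increase at mid-clay by the 2:1 spreading method:
Δσ = qBL/((B+z)(L+z)) = 297×4.1×6.7/((4.1+4.1)(6.7+4.1)) = 92.125 kPa
Final effective stress: σ'_f = 44.2 + 92.125 = 136.32 kPa.
σ'_f = 136.32 > σ'_p = 97.4 kPa, so the stress path crosses the preconsolidation pressure — recompression up to σ'_p, then virgin compression beyond:
S_c = H/(1+e₀)·[C_r·log₁₀(σ'_p/σ'_0) + C_c·log₁₀(σ'_f/σ'_p)]
    = 2.4/1.97 × [0.055×log₁₀(97.4/44.2) + 0.32×log₁₀(136.32/97.4)]
    = 1.2183 × [0.018873 + 0.04672] = 0.07991 m

S_c ≈ 79.9 mm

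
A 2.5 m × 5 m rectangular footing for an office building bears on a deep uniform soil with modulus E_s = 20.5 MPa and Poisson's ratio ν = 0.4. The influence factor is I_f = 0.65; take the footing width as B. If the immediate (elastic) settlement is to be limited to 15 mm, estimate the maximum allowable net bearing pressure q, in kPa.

E_s = 20.5 MPa = 20500 kPa.
S_e = q·B·(1−ν²)/E_s · I_f  ⇒  q = S_e·E_s / (B·(1−ν²)·I_f).
q = 0.015 × 20500 / (2.5 × 0.84 × 0.65) = 225.3 kPa

q ≈ 225 kPa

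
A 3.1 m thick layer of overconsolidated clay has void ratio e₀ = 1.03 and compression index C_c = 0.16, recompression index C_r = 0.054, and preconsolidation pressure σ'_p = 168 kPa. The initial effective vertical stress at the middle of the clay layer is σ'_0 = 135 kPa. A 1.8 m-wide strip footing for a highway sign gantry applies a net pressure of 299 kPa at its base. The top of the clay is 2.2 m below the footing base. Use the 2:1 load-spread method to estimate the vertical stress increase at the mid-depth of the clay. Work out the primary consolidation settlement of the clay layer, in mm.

Mid-depth of clay below the footing base: z = 2.2 + 3.1/2 = 3.75 m.
Stress increase at mid-clay by the 2:1 spreading method:
Δσ = qB/(B+z) = 299×1.8/(1.8+3.75) = 96.973 kPa
Final effective stress: σ'_f = 135 + 96.973 = 231.97 kPa.
σ'_f = 231.97 > σ'_p = 168 kPa, so the stress path crosses the preconsolidation pressure — recompression up to σ'_p, then virgin compression beyond:
S_c = H/(1+e₀)·[C_r·log₁₀(σ'_p/σ'_0) + C_c·log₁₀(σ'_f/σ'_p)]
    = 3.1/2.03 × [0.054×log₁₀(168/135) + 0.16×log₁₀(231.97/168)]
    = 1.5271 × [0.0051287 + 0.02242] = 0.04207 m

S_c ≈ 42.1 mm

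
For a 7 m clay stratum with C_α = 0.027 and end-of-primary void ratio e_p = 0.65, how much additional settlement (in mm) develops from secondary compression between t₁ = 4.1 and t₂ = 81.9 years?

Secondary compression: S_s = C_α·H/(1+e_p)·log₁₀(t₂/t₁)
S_s = 0.027×7/(1+0.65)×log₁₀(81.9/4.1)
    = 0.1145 × 1.301 = 0.149 m

S_s ≈ 149 mm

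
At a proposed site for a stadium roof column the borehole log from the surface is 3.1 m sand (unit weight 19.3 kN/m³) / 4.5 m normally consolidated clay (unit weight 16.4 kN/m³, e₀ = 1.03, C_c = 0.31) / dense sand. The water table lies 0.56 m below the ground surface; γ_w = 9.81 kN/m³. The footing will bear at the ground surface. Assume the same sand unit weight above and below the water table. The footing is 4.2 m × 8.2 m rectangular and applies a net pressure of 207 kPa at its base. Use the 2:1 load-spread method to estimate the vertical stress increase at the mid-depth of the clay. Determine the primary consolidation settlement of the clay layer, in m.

Mid-depth of clay below the ground surface: z = 3.1 + 4.5/2 = 5.35 m.
Total vertical stress at mid-clay: σ_v = 19.3×3.1 + 16.4×2.25 = 96.73 kPa.
Pore pressure: u = 9.81×(5.35 − 0.56) = 46.99 kPa.
Initial effective stress: σ'_0 = σ_v − u = 96.73 − 46.99 = 49.74 kPa.
Stress increase at mid-clay by the 2:1 spreading method:
Δσ = qBL/((B+z)(L+z)) = 207×4.2×8.2/((4.2+5.35)(8.2+5.35)) = 55.092 kPa
Final effective stress: σ'_f = σ'_0 + Δσ = 49.74 + 55.092 = 104.83 kPa.
Normally consolidated clay, so the full stress increment lies on the virgin compression line:
S_c = C_c·H/(1+e₀)·log₁₀(σ'_f/σ'_0) = 0.31×4.5/(1+1.03)×log₁₀(104.83/49.74)
    = 0.68719 × 0.32378 = 0.2225 m

S_c ≈ 0.222 m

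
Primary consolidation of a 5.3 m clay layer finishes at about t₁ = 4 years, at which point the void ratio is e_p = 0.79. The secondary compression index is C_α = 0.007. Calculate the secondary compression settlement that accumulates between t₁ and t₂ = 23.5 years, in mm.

Secondary compression: S_s = C_α·H/(1+e_p)·log₁₀(t₂/t₁)
S_s = 0.007×5.3/(1+0.79)×log₁₀(23.5/4)
    = 0.02073 × 0.769 = 0.01594 m

S_s ≈ 15.9 mm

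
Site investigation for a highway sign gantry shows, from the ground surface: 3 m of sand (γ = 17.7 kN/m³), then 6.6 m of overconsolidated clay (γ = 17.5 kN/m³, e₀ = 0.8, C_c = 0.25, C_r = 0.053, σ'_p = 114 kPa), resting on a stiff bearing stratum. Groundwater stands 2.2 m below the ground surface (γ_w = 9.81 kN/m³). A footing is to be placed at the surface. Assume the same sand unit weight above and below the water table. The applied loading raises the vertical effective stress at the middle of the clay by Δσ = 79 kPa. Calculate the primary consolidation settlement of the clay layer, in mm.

Mid-depth of clay below the ground surface: z = 3 + 6.6/2 = 6.3 m.
Total vertical stress at mid-clay: σ_v = 17.7×3 + 17.5×3.3 = 110.85 kPa.
Pore pressure: u = 9.81×(6.3 − 2.2) = 40.221 kPa.
Initial effective stress: σ'_0 = σ_v − u = 110.85 − 40.221 = 70.629 kPa.
Final effective stress: σ'_f = 70.629 + 79 = 149.63 kPa.
σ'_f = 149.63 > σ'_p = 114 kPa, so the stress path crosses the preconsolidation pressure — recompression up to σ'_p, then virgin compression beyond:
S_c = H/(1+e₀)·[C_r·log₁₀(σ'_p/σ'_0) + C_c·log₁₀(σ'_f/σ'_p)]
    = 6.6/1.8 × [0.053×log₁₀(114/70.629) + 0.25×log₁₀(149.63/114)]
    = 3.6667 × [0.01102 + 0.029528] = 0.1487 m

S_c ≈ 149 mm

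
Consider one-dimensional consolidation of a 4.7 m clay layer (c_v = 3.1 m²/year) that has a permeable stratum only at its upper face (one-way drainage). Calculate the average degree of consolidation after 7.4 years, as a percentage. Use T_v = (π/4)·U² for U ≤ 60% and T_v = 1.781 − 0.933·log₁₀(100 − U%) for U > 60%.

Drainage path length: H_d = H = 4.7 m (single drainage).
T_v = c_v·t/H_d² = 3.1×7.4/4.7² = 1.0385.
T_v = 1.0385 corresponds to the U > 60% branch:
U = 1 − 10^((1.781 − T_v)/0.933)/100 = 0.9375

U ≈ 93.8 %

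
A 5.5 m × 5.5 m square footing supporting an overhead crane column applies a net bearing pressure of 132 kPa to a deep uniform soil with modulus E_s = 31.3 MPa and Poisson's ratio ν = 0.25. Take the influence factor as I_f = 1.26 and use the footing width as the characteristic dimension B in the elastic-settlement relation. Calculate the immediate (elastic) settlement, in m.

S_e ≈ 0.0274 m

Immediate (elastic) settlement: S_e = q·B·(1−ν²)/E_s · I_f.
E_s = 31.3 MPa = 31300 kPa.
S_e = 132 × 5.5 × (1 − 0.25²) / 31300 × 1.26
    = 132 × 5.5 × 0.9375 / 31300 × 1.26
    = 0.0274 m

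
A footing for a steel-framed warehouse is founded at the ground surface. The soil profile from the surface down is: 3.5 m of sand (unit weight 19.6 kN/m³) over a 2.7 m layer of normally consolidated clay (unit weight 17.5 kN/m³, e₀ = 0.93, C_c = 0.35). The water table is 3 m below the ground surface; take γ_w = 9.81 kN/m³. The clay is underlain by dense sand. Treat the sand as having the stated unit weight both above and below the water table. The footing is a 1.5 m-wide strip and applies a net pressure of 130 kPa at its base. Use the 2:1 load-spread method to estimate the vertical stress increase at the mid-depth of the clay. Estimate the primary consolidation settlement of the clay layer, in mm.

S_c ≈ 73.7 mm

Mid-depth of clay below the ground surface: z = 3.5 + 2.7/2 = 4.85 m.
Total vertical stress at mid-clay: σ_v = 19.6×3.5 + 17.5×1.35 = 92.225 kPa.
Pore pressure: u = 9.81×(4.85 − 3) = 18.149 kPa.
Initial effective stress: σ'_0 = σ_v − u = 92.225 − 18.149 = 74.076 kPa.
Stress increase at mid-clay by the 2:1 spreading method:
Δσ = qB/(B+z) = 130×1.5/(1.5+4.85) = 30.709 kPa
Final effective stress: σ'_f = σ'_0 + Δσ = 74.076 + 30.709 = 104.78 kPa.
Normally consolidated clay, so the full stress increment lies on the virgin compression line:
S_c = C_c·H/(1+e₀)·log₁₀(σ'_f/σ'_0) = 0.35×2.7/(1+0.93)×log₁₀(104.78/74.076)
    = 0.48964 × 0.1506 = 0.07374 m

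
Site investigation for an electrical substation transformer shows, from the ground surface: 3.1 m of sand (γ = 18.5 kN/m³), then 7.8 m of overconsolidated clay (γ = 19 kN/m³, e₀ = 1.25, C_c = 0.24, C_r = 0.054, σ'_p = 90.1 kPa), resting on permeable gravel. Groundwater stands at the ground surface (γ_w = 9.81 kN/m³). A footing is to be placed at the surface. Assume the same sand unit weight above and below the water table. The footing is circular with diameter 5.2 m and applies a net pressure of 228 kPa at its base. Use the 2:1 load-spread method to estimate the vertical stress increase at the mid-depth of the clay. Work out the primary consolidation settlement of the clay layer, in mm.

Mid-depth of clay below the ground surface: z = 3.1 + 7.8/2 = 7 m.
Total vertical stress at mid-clay: σ_v = 18.5×3.1 + 19×3.9 = 131.45 kPa.
Pore pressure: u = 9.81×(7 − 0) = 68.67 kPa.
Initial effective stress: σ'_0 = σ_v − u = 131.45 − 68.67 = 62.78 kPa.
Stress increase at mid-clay by the 2:1 spreading method:
Δσ ≈ qD²/(D+z)² = 228×5.2²/(5.2+7)² = 41.421 kPa
Final effective stress: σ'_f = 62.78 + 41.421 = 104.2 kPa.
σ'_f = 104.2 > σ'_p = 90.1 kPa, so the stress path crosses the preconsolidation pressure — recompression up to σ'_p, then virgin compression beyond:
S_c = H/(1+e₀)·[C_r·log₁₀(σ'_p/σ'_0) + C_c·log₁₀(σ'_f/σ'_p)]
    = 7.8/2.25 × [0.054×log₁₀(90.1/62.78) + 0.24×log₁₀(104.2/90.1)]
    = 3.4667 × [0.0084728 + 0.015154] = 0.08191 m

S_c ≈ 81.9 mm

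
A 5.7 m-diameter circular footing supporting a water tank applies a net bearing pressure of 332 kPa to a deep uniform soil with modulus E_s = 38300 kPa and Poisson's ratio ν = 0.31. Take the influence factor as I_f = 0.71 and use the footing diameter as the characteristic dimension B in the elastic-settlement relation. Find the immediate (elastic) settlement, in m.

Immediate (elastic) settlement: S_e = q·B·(1−ν²)/E_s · I_f.
S_e = 332 × 5.7 × (1 − 0.31²) / 38300 × 0.71
    = 332 × 5.7 × 0.9039 / 38300 × 0.71
    = 0.03171 m

S_e ≈ 0.0317 m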